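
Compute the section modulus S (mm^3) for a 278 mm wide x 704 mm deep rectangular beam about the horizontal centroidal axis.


S = b * h^2 / 6
= 278 * 704^2 / 6
= 278 * 495616 / 6
= 22963541.33 mm^3

22963541.33 mm^3


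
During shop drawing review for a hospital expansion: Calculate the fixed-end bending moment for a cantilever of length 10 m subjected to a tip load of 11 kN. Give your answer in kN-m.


For a cantilever with a point load at the free end:
M_max = P * L = 11 * 10 = 110 kN-m

110 kN-m


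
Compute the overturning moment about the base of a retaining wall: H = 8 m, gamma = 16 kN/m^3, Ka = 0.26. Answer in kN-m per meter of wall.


Pa = 0.5 * Ka * gamma * H^2
= 0.5 * 0.26 * 16 * 8^2
= 133.12 kN/m
Arm = H / 3 = 8 / 3 = 2.6667 m
Mo = Pa * arm = Pa * H / 3 = 133.12 * 8 / 3 = 354.9867 kN-m/m

354.9867 kN-m/m


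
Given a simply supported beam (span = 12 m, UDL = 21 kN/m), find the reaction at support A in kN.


Total load = w * L = 21 * 12 = 252 kN
By symmetry, each reaction R = total / 2 = 252 / 2 = 126.0 kN

126.0 kN


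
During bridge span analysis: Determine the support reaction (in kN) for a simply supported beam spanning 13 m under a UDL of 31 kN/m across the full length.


Total load = w * L = 31 * 13 = 403 kN
By symmetry, each reaction R = total / 2 = 403 / 2 = 201.5 kN

201.5 kN


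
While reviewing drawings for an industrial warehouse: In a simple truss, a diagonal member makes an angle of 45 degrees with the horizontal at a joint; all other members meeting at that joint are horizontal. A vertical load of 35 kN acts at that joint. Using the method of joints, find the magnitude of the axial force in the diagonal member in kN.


At the joint, only the diagonal has a vertical component, so vertical equilibrium gives:
F * sin(45) = 35
F = 35 / sin(45)
= 35 / 0.707107
= 49.5 kN

49.5 kN


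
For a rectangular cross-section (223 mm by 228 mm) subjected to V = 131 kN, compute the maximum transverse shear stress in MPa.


A = b * h = 223 * 228 = 50844 mm^2
V = 131 kN = 131000.0 N
tau_max = 1.5 * V / A = 1.5 * 131000.0 / 50844
= 3.8648 MPa

3.8648 MPa


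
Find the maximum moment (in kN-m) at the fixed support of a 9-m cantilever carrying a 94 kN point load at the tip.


For a cantilever with a point load at the free end:
M_max = P * L = 94 * 9 = 846 kN-m

846 kN-m


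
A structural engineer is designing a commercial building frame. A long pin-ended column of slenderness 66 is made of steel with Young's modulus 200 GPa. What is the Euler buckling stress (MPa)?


sigma_cr = pi^2 * E / lambda^2
= 9.8696 * 200000.0 / 66^2
= 9.8696 * 200000.0 / 4356
= 453.1499 MPa

453.1499 MPa


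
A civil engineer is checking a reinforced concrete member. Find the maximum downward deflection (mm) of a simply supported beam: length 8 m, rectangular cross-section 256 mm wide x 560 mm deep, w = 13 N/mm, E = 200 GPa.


I = 256 * 560^3 / 12 = 3746474666.67 mm^4
L = 8000.0 mm, w = 13 N/mm, E = 200000.0 MPa
delta = 5 * w * L^4 / (384 * E * I)
= 5 * 13 * 8000.0^4 / (384 * 200000.0 * 3746474666.67)
= 0.9253 mm

0.9253 mm


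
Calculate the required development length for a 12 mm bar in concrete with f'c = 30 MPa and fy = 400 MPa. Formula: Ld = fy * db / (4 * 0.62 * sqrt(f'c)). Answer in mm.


Ld = (fy * db) / (4 * 0.62 * sqrt(f'c))
= (400 * 12) / (4 * 0.62 * sqrt(30))
= 4800 / 13.5835
= 353.37 mm

353.37 mm


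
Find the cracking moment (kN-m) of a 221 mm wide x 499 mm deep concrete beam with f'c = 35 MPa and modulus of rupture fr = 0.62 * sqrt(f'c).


fr = 0.62 * sqrt(35) = 0.62 * 5.9161 = 3.668 MPa
I = 221 * 499^3 / 12 = 2288298439.92 mm^4
y_t = 249.5 mm
M_cr = fr * I / y_t = 3.668 * 2288298439.92 / 249.5 N-mm
= 33.6409 kN-m

33.6409 kN-m


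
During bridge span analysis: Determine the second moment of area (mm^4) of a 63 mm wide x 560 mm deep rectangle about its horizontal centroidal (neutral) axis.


I = b * h^3 / 12
= 63 * 560^3 / 12
= 63 * 175616000 / 12
= 921984000.0 mm^4

921984000.0 mm^4


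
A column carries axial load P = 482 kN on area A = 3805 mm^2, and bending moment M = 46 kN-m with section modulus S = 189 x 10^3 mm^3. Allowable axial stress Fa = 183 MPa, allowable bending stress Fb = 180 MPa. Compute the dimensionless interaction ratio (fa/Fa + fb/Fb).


f_a = P / A = 482000.0 / 3805 = 126.6754 MPa
f_b = M / S = 46000000.0 / 189000.0 = 243.3862 MPa
Ratio = f_a / Fa + f_b / Fb
= 126.6754 / 183 + 243.3862 / 180
= 2.0444 (dimensionless)

2.0444 (dimensionless)


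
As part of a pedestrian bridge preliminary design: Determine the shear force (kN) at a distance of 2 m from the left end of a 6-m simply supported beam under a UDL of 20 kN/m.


R_A = w * L / 2 = 20 * 6 / 2 = 60.0 kN
V(x) = R_A - w * x = 60.0 - 20 * 2
= 20.0 kN

20.0 kN


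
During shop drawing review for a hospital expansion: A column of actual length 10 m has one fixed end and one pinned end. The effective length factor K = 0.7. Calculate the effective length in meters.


L_eff = K * L
= 0.7 * 10
= 7.0 m

7.0 m


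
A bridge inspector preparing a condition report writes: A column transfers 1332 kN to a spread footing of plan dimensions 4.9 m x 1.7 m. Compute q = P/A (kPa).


A = 4.9 * 1.7 = 8.33 m^2
q = P / A = 1332 / 8.33
= 159.904 kPa

159.904 kPa


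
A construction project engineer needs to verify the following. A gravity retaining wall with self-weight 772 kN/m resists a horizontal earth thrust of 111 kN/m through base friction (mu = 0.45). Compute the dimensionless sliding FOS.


Resisting force = mu * W = 0.45 * 772 = 347.4 kN/m
FOS = Resisting / Driving = 347.4 / 111
= 3.1297 (dimensionless)

3.1297 (dimensionless)


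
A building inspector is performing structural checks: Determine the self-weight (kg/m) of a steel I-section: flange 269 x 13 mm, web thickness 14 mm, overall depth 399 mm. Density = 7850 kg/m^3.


A_flanges = 2 * 269 * 13 = 6994 mm^2
A_web = (399 - 2 * 13) * 14 = 5222 mm^2
A_total = 6994 + 5222 = 12216 mm^2 = 0.012216 m^2
Weight = rho * A = 7850 * 0.012216 = 95.8956 kg/m

95.8956 kg/m


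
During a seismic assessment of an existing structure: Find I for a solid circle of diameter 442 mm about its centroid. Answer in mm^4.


r = d / 2 = 442 / 2 = 221.0 mm
I = pi * r^4 / 4 = pi * 221.0^4 / 4
= 1873522771.79 mm^4

1873522771.79 mm^4


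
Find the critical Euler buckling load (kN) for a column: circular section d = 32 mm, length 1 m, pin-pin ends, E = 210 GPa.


I = pi * d^4 / 64 = 51471.85 mm^4
L = 1000.0 mm
P_cr = pi^2 * E * I / L^2
= 9.8696 * 210000.0 * 51471.85 / 1000.0^2
= 106681.44 N = 106.6814 kN

106.6814 kN


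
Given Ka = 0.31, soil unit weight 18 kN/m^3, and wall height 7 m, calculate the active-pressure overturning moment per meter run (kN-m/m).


Pa = 0.5 * Ka * gamma * H^2
= 0.5 * 0.31 * 18 * 7^2
= 136.71 kN/m
Arm = H / 3 = 7 / 3 = 2.3333 m
Mo = Pa * arm = Pa * H / 3 = 136.71 * 7 / 3 = 318.99 kN-m/m

318.99 kN-m/m


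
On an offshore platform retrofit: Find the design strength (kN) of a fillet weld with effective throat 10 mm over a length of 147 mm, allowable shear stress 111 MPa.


Strength = throat * length * allowable stress
= 10 * 147 * 111 N
= 163170 N
= 163.17 kN

163.17 kN


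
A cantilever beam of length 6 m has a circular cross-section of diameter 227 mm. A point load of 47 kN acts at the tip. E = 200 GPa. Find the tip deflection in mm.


I = pi * d^4 / 64 = pi * 227^4 / 64 = 130338682.73 mm^4
L = 6000.0 mm, P = 47000.0 N, E = 200000.0 MPa
delta = P * L^3 / (3 * E * I)
= 47000.0 * 6000.0^3 / (3 * 200000.0 * 130338682.73)
= 129.8156 mm

129.8156 mm


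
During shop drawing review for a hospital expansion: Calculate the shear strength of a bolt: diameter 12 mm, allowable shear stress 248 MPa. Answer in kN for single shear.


A = pi * d^2 / 4 = pi * 12^2 / 4 = 113.0973 mm^2
V = f_v * A / 1000 = 248 * 113.0973 / 1000
= 28.0481 kN

28.0481 kN


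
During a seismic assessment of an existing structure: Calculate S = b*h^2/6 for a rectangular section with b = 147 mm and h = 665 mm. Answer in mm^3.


S = b * h^2 / 6
= 147 * 665^2 / 6
= 147 * 442225 / 6
= 10834512.5 mm^3

10834512.5 mm^3


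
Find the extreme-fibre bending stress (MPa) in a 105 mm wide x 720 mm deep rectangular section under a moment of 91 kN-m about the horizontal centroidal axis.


I = b * h^3 / 12 = 105 * 720^3 / 12 = 3265920000.0 mm^4
y = h / 2 = 720 / 2 = 360.0 mm
M = 91 kN-m = 91000000.0 N-mm
sigma = M * y / I = 91000000.0 * 360.0 / 3265920000.0
= 10.03 MPa

10.03 MPa


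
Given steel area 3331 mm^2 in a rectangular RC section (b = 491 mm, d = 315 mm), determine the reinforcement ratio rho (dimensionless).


rho = As / (b * d)
= 3331 / (491 * 315)
= 3331 / 154665
= 0.021537 (dimensionless)

0.021537 (dimensionless)


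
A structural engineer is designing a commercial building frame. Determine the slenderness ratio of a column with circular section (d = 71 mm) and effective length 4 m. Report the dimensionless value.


Radius of gyration r = d / 4 = 71 / 4 = 17.75 mm
L_eff = 4000.0 mm
Slenderness ratio = L / r = 4000.0 / 17.75 = 225.35 (dimensionless)

225.35 (dimensionless)


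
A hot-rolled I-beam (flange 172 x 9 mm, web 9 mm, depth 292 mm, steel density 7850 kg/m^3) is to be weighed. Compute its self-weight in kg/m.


A_flanges = 2 * 172 * 9 = 3096 mm^2
A_web = (292 - 2 * 9) * 9 = 2466 mm^2
A_total = 3096 + 2466 = 5562 mm^2 = 0.005562 m^2
Weight = rho * A = 7850 * 0.005562 = 43.6617 kg/m

43.6617 kg/m


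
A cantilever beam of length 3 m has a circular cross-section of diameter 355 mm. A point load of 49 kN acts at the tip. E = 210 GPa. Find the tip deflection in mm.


I = pi * d^4 / 64 = pi * 355^4 / 64 = 779620608.84 mm^4
L = 3000.0 mm, P = 49000.0 N, E = 210000.0 MPa
delta = P * L^3 / (3 * E * I)
= 49000.0 * 3000.0^3 / (3 * 210000.0 * 779620608.84)
= 2.6936 mm

2.6936 mm


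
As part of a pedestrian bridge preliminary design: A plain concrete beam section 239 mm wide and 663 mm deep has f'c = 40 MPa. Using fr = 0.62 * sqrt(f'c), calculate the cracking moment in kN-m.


fr = 0.62 * sqrt(40) = 0.62 * 6.3246 = 3.9212 MPa
I = 239 * 663^3 / 12 = 5804398752.75 mm^4
y_t = 331.5 mm
M_cr = fr * I / y_t = 3.9212 * 5804398752.75 / 331.5 N-mm
= 68.6587 kN-m

68.6587 kN-m


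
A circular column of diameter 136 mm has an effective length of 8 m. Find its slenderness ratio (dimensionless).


Radius of gyration r = d / 4 = 136 / 4 = 34.0 mm
L_eff = 8000.0 mm
Slenderness ratio = L / r = 8000.0 / 34.0 = 235.29 (dimensionless)

235.29 (dimensionless)


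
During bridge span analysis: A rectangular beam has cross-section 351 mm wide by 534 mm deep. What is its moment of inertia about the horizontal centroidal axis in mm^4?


I = b * h^3 / 12
= 351 * 534^3 / 12
= 351 * 152273304 / 12
= 4453994142.0 mm^4

4453994142.0 mm^4


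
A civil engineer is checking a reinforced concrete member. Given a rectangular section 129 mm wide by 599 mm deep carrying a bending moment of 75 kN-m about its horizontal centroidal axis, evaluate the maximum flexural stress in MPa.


I = b * h^3 / 12 = 129 * 599^3 / 12 = 2310409339.25 mm^4
y = h / 2 = 599 / 2 = 299.5 mm
M = 75 kN-m = 75000000.0 N-mm
sigma = M * y / I = 75000000.0 * 299.5 / 2310409339.25
= 9.72 MPa

9.72 MPa


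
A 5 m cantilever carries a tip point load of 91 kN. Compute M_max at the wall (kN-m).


For a cantilever with a point load at the free end:
M_max = P * L = 91 * 5 = 455 kN-m

455 kN-m


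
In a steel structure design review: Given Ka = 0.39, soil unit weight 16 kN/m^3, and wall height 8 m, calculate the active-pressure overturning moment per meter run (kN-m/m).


Pa = 0.5 * Ka * gamma * H^2
= 0.5 * 0.39 * 16 * 8^2
= 199.68 kN/m
Arm = H / 3 = 8 / 3 = 2.6667 m
Mo = Pa * arm = Pa * H / 3 = 199.68 * 8 / 3 = 532.48 kN-m/m

532.48 kN-m/m


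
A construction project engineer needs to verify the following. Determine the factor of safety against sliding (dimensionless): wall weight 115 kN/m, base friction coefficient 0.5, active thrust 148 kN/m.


Resisting force = mu * W = 0.5 * 115 = 57.5 kN/m
FOS = Resisting / Driving = 57.5 / 148
= 0.3885 (dimensionless)

0.3885 (dimensionless)


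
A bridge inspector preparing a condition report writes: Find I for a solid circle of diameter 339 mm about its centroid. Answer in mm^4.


r = d / 2 = 339 / 2 = 169.5 mm
I = pi * r^4 / 4 = pi * 169.5^4 / 4
= 648289058.0 mm^4

648289058.0 mm^4


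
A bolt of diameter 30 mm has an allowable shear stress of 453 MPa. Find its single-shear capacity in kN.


A = pi * d^2 / 4 = pi * 30^2 / 4 = 706.8583 mm^2
V = f_v * A / 1000 = 453 * 706.8583 / 1000
= 320.2068 kN

320.2068 kN


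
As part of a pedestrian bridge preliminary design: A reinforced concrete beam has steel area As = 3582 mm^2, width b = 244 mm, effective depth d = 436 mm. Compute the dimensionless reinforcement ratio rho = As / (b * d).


rho = As / (b * d)
= 3582 / (244 * 436)
= 3582 / 106384
= 0.03367 (dimensionless)

0.03367 (dimensionless)


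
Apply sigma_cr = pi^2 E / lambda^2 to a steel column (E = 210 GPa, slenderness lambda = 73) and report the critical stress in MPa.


sigma_cr = pi^2 * E / lambda^2
= 9.8696 * 210000.0 / 73^2
= 9.8696 * 210000.0 / 5329
= 388.9317 MPa

388.9317 MPa


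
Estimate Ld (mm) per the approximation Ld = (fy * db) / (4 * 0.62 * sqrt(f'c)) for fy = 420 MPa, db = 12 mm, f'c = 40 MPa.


Ld = (fy * db) / (4 * 0.62 * sqrt(f'c))
= (420 * 12) / (4 * 0.62 * sqrt(40))
= 5040 / 15.6849
= 321.33 mm

321.33 mm


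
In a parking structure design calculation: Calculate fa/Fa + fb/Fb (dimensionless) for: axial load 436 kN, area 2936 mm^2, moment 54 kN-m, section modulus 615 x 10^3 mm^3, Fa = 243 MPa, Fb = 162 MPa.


f_a = P / A = 436000.0 / 2936 = 148.5014 MPa
f_b = M / S = 54000000.0 / 615000.0 = 87.8049 MPa
Ratio = f_a / Fa + f_b / Fb
= 148.5014 / 243 + 87.8049 / 162
= 1.1531 (dimensionless)

1.1531 (dimensionless)


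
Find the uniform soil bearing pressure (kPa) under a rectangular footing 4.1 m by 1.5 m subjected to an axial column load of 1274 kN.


A = 4.1 * 1.5 = 6.15 m^2
q = P / A = 1274 / 6.15
= 207.1545 kPa

207.1545 kPa


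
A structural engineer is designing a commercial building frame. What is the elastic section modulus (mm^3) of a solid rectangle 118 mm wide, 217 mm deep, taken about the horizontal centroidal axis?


S = b * h^2 / 6
= 118 * 217^2 / 6
= 118 * 47089 / 6
= 926083.67 mm^3

926083.67 mm^3


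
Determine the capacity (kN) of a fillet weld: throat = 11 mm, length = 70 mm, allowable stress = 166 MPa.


Strength = throat * length * allowable stress
= 11 * 70 * 166 N
= 127820 N
= 127.82 kN

127.82 kN


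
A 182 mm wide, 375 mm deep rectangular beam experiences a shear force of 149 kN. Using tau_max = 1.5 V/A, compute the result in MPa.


A = b * h = 182 * 375 = 68250 mm^2
V = 149 kN = 149000.0 N
tau_max = 1.5 * V / A = 1.5 * 149000.0 / 68250
= 3.2747 MPa

3.2747 MPa


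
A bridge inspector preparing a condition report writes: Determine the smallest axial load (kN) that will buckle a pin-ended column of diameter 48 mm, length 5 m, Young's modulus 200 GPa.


I = pi * d^4 / 64 = 260576.26 mm^4
L = 5000.0 mm
P_cr = pi^2 * E * I / L^2
= 9.8696 * 200000.0 * 260576.26 / 5000.0^2
= 20574.28 N = 20.5743 kN

20.5743 kN


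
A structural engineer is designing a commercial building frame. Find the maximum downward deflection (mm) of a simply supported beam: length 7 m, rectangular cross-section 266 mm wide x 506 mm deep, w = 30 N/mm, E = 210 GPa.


I = 266 * 506^3 / 12 = 2871785121.33 mm^4
L = 7000.0 mm, w = 30 N/mm, E = 210000.0 MPa
delta = 5 * w * L^4 / (384 * E * I)
= 5 * 30 * 7000.0^4 / (384 * 210000.0 * 2871785121.33)
= 1.5552 mm

1.5552 mm


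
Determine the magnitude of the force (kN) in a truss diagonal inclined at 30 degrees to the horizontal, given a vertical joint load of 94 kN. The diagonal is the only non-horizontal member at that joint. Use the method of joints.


At the joint, only the diagonal has a vertical component, so vertical equilibrium gives:
F * sin(30) = 94
F = 94 / sin(30)
= 94 / 0.5
= 188.0 kN

188.0 kN


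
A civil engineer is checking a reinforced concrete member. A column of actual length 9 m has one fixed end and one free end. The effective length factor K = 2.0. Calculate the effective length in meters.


L_eff = K * L
= 2.0 * 9
= 18.0 m

18.0 m


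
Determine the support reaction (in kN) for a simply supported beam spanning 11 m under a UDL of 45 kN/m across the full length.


Total load = w * L = 45 * 11 = 495 kN
By symmetry, each reaction R = total / 2 = 495 / 2 = 247.5 kN

247.5 kN


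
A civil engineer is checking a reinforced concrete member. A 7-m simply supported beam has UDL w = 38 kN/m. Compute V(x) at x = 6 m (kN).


R_A = w * L / 2 = 38 * 7 / 2 = 133.0 kN
V(x) = R_A - w * x = 133.0 - 38 * 6
= -95.0 kN

-95.0 kN


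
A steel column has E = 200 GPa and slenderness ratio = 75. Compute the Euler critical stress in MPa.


sigma_cr = pi^2 * E / lambda^2
= 9.8696 * 200000.0 / 75^2
= 9.8696 * 200000.0 / 5625
= 350.9193 MPa

350.9193 MPa


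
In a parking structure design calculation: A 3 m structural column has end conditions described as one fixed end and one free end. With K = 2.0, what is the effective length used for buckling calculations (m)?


L_eff = K * L
= 2.0 * 3
= 6.0 m

6.0 m


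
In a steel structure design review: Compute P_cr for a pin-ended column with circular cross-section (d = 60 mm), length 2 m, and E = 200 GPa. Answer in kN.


I = pi * d^4 / 64 = 636172.51 mm^4
L = 2000.0 mm
P_cr = pi^2 * E * I / L^2
= 9.8696 * 200000.0 * 636172.51 / 2000.0^2
= 313938.55 N = 313.9386 kN

313.9386 kN


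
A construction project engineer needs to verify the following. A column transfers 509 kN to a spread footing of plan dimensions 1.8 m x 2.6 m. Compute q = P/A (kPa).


A = 1.8 * 2.6 = 4.68 m^2
q = P / A = 509 / 4.68
= 108.7607 kPa

108.7607 kPa


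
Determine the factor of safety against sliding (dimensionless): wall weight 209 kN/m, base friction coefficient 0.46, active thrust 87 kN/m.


Resisting force = mu * W = 0.46 * 209 = 96.14 kN/m
FOS = Resisting / Driving = 96.14 / 87
= 1.1051 (dimensionless)

1.1051 (dimensionless)


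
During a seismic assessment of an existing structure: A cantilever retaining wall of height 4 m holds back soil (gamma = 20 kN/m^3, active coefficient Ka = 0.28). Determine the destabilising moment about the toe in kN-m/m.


Pa = 0.5 * Ka * gamma * H^2
= 0.5 * 0.28 * 20 * 4^2
= 44.8 kN/m
Arm = H / 3 = 4 / 3 = 1.3333 m
Mo = Pa * arm = Pa * H / 3 = 44.8 * 4 / 3 = 59.7333 kN-m/m

59.7333 kN-m/m


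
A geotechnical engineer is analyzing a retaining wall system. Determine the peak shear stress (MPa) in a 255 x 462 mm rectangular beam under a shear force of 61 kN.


A = b * h = 255 * 462 = 117810 mm^2
V = 61 kN = 61000.0 N
tau_max = 1.5 * V / A = 1.5 * 61000.0 / 117810
= 0.7767 MPa

0.7767 MPa


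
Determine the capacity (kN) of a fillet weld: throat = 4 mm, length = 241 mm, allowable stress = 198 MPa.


Strength = throat * length * allowable stress
= 4 * 241 * 198 N
= 190872 N
= 190.87 kN

190.87 kN


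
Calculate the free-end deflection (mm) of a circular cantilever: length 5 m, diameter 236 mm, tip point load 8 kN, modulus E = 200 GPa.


I = pi * d^4 / 64 = pi * 236^4 / 64 = 152271249.19 mm^4
L = 5000.0 mm, P = 8000.0 N, E = 200000.0 MPa
delta = P * L^3 / (3 * E * I)
= 8000.0 * 5000.0^3 / (3 * 200000.0 * 152271249.19)
= 10.9454 mm

10.9454 mm


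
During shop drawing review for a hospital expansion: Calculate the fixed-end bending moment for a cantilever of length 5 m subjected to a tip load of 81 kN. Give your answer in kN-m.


For a cantilever with a point load at the free end:
M_max = P * L = 81 * 5 = 405 kN-m

405 kN-m


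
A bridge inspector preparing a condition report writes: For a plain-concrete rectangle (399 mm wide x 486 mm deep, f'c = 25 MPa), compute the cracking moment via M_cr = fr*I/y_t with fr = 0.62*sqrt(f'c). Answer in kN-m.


fr = 0.62 * sqrt(25) = 0.62 * 5.0 = 3.1 MPa
I = 399 * 486^3 / 12 = 3816809262.0 mm^4
y_t = 243.0 mm
M_cr = fr * I / y_t = 3.1 * 3816809262.0 / 243.0 N-mm
= 48.6918 kN-m

48.6918 kN-m


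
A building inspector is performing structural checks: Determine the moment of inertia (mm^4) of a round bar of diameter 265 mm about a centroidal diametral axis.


r = d / 2 = 265 / 2 = 132.5 mm
I = pi * r^4 / 4 = pi * 132.5^4 / 4
= 242076925.22 mm^4

242076925.22 mm^4


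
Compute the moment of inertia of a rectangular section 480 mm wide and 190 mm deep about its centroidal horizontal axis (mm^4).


I = b * h^3 / 12
= 480 * 190^3 / 12
= 480 * 6859000 / 12
= 274360000.0 mm^4

274360000.0 mm^4


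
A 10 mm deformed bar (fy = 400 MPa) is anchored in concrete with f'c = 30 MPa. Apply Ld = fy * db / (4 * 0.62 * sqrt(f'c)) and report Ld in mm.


Ld = (fy * db) / (4 * 0.62 * sqrt(f'c))
= (400 * 10) / (4 * 0.62 * sqrt(30))
= 4000 / 13.5835
= 294.47 mm

294.47 mm


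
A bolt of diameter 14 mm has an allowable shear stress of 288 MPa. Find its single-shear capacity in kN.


A = pi * d^2 / 4 = pi * 14^2 / 4 = 153.938 mm^2
V = f_v * A / 1000 = 288 * 153.938 / 1000
= 44.3342 kN

44.3342 kN


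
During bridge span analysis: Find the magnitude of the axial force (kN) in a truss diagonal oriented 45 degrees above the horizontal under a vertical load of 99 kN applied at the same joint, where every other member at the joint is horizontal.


At the joint, only the diagonal has a vertical component, so vertical equilibrium gives:
F * sin(45) = 99
F = 99 / sin(45)
= 99 / 0.707107
= 140.01 kN

140.01 kN


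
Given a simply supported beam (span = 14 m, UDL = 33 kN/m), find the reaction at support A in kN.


Total load = w * L = 33 * 14 = 462 kN
By symmetry, each reaction R = total / 2 = 462 / 2 = 231.0 kN

231.0 kN


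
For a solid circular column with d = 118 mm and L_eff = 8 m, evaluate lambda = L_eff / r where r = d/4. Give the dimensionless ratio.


Radius of gyration r = d / 4 = 118 / 4 = 29.5 mm
L_eff = 8000.0 mm
Slenderness ratio = L / r = 8000.0 / 29.5 = 271.19 (dimensionless)

271.19 (dimensionless)


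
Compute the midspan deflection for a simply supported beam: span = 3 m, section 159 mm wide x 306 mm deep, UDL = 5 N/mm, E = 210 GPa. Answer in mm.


I = 159 * 306^3 / 12 = 379647162.0 mm^4
L = 3000.0 mm, w = 5 N/mm, E = 210000.0 MPa
delta = 5 * w * L^4 / (384 * E * I)
= 5 * 5 * 3000.0^4 / (384 * 210000.0 * 379647162.0)
= 0.0661 mm

0.0661 mm


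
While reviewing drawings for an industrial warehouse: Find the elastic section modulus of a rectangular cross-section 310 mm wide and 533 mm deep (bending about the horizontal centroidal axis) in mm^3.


S = b * h^2 / 6
= 310 * 533^2 / 6
= 310 * 284089 / 6
= 14677931.67 mm^3

14677931.67 mm^3


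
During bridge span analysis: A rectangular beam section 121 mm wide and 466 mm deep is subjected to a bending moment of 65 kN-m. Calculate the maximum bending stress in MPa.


I = b * h^3 / 12 = 121 * 466^3 / 12 = 1020379851.33 mm^4
y = h / 2 = 466 / 2 = 233.0 mm
M = 65 kN-m = 65000000.0 N-mm
sigma = M * y / I = 65000000.0 * 233.0 / 1020379851.33
= 14.84 MPa

14.84 MPa


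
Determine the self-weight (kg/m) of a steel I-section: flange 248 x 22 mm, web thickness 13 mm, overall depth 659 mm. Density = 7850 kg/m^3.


A_flanges = 2 * 248 * 22 = 10912 mm^2
A_web = (659 - 2 * 22) * 13 = 7995 mm^2
A_total = 10912 + 7995 = 18907 mm^2 = 0.018907 m^2
Weight = rho * A = 7850 * 0.018907 = 148.42 kg/m

148.42 kg/m


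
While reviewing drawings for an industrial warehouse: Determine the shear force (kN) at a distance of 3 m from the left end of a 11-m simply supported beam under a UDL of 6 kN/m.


R_A = w * L / 2 = 6 * 11 / 2 = 33.0 kN
V(x) = R_A - w * x = 33.0 - 6 * 3
= 15.0 kN

15.0 kN


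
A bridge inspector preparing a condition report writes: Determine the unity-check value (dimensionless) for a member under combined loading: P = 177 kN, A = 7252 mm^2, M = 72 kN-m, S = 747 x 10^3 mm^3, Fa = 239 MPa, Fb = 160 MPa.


f_a = P / A = 177000.0 / 7252 = 24.4071 MPa
f_b = M / S = 72000000.0 / 747000.0 = 96.3855 MPa
Ratio = f_a / Fa + f_b / Fb
= 24.4071 / 239 + 96.3855 / 160
= 0.7045 (dimensionless)

0.7045 (dimensionless)


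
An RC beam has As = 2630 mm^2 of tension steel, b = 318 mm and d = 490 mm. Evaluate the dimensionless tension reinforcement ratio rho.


rho = As / (b * d)
= 2630 / (318 * 490)
= 2630 / 155820
= 0.016878 (dimensionless)

0.016878 (dimensionless)


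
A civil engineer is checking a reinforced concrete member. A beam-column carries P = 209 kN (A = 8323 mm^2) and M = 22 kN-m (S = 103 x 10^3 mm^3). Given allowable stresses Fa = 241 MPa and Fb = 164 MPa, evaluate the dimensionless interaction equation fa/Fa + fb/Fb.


f_a = P / A = 209000.0 / 8323 = 25.1111 MPa
f_b = M / S = 22000000.0 / 103000.0 = 213.5922 MPa
Ratio = f_a / Fa + f_b / Fb
= 25.1111 / 241 + 213.5922 / 164
= 1.4066 (dimensionless)

1.4066 (dimensionless)


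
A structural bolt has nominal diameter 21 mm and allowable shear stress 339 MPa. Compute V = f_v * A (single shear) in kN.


A = pi * d^2 / 4 = pi * 21^2 / 4 = 346.3606 mm^2
V = f_v * A / 1000 = 339 * 346.3606 / 1000
= 117.4162 kN

117.4162 kN


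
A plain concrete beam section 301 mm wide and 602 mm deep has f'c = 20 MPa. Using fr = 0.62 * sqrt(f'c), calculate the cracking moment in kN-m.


fr = 0.62 * sqrt(20) = 0.62 * 4.4721 = 2.7727 MPa
I = 301 * 602^3 / 12 = 5472360800.67 mm^4
y_t = 301.0 mm
M_cr = fr * I / y_t = 2.7727 * 5472360800.67 / 301.0 N-mm
= 50.4098 kN-m

50.4098 kN-m


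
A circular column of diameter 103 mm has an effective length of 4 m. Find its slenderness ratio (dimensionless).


Radius of gyration r = d / 4 = 103 / 4 = 25.75 mm
L_eff = 4000.0 mm
Slenderness ratio = L / r = 4000.0 / 25.75 = 155.34 (dimensionless)

155.34 (dimensionless)


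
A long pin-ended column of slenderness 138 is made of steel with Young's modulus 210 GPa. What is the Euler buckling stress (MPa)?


sigma_cr = pi^2 * E / lambda^2
= 9.8696 * 210000.0 / 138^2
= 9.8696 * 210000.0 / 19044
= 108.8331 MPa

108.8331 MPa


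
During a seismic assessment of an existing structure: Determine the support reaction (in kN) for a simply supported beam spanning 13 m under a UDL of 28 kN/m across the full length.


Total load = w * L = 28 * 13 = 364 kN
By symmetry, each reaction R = total / 2 = 364 / 2 = 182.0 kN

182.0 kN


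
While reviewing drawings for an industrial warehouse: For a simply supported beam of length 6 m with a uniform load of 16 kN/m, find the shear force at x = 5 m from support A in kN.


R_A = w * L / 2 = 16 * 6 / 2 = 48.0 kN
V(x) = R_A - w * x = 48.0 - 16 * 5
= -32.0 kN

-32.0 kN


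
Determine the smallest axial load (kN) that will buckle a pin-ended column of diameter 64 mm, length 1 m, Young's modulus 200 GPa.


I = pi * d^4 / 64 = 823549.66 mm^4
L = 1000.0 mm
P_cr = pi^2 * E * I / L^2
= 9.8696 * 200000.0 * 823549.66 / 1000.0^2
= 1625621.88 N = 1625.6219 kN

1625.6219 kN


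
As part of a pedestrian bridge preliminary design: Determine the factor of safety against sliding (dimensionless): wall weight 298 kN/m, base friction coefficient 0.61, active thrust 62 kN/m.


Resisting force = mu * W = 0.61 * 298 = 181.78 kN/m
FOS = Resisting / Driving = 181.78 / 62
= 2.9319 (dimensionless)

2.9319 (dimensionless)


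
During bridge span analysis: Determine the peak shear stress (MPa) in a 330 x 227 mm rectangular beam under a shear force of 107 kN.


A = b * h = 330 * 227 = 74910 mm^2
V = 107 kN = 107000.0 N
tau_max = 1.5 * V / A = 1.5 * 107000.0 / 74910
= 2.1426 MPa

2.1426 MPa


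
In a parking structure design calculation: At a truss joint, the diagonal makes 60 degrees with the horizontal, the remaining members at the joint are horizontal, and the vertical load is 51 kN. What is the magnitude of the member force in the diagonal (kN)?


At the joint, only the diagonal has a vertical component, so vertical equilibrium gives:
F * sin(60) = 51
F = 51 / sin(60)
= 51 / 0.866025
= 58.89 kN

58.89 kN


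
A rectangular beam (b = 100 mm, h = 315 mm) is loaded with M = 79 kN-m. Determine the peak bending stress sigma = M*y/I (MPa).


I = b * h^3 / 12 = 100 * 315^3 / 12 = 260465625.0 mm^4
y = h / 2 = 315 / 2 = 157.5 mm
M = 79 kN-m = 79000000.0 N-mm
sigma = M * y / I = 79000000.0 * 157.5 / 260465625.0
= 47.77 MPa

47.77 MPa


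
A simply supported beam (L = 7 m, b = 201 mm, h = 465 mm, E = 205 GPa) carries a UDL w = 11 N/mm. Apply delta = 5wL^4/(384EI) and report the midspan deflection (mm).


I = 201 * 465^3 / 12 = 1684122468.75 mm^4
L = 7000.0 mm, w = 11 N/mm, E = 205000.0 MPa
delta = 5 * w * L^4 / (384 * E * I)
= 5 * 11 * 7000.0^4 / (384 * 205000.0 * 1684122468.75)
= 0.9961 mm

0.9961 mm


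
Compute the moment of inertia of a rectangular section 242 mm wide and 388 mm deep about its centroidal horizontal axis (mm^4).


I = b * h^3 / 12
= 242 * 388^3 / 12
= 242 * 58411072 / 12
= 1177956618.67 mm^4

1177956618.67 mm^4


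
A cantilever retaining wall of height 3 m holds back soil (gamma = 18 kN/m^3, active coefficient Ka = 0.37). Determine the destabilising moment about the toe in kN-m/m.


Pa = 0.5 * Ka * gamma * H^2
= 0.5 * 0.37 * 18 * 3^2
= 29.97 kN/m
Arm = H / 3 = 3 / 3 = 1.0 m
Mo = Pa * arm = Pa * H / 3 = 29.97 * 3 / 3 = 29.97 kN-m/m

29.97 kN-m/m


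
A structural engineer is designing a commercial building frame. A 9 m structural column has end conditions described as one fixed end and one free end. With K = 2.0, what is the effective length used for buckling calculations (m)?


L_eff = K * L
= 2.0 * 9
= 18.0 m

18.0 m


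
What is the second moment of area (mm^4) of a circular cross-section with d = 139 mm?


r = d / 2 = 139 / 2 = 69.5 mm
I = pi * r^4 / 4 = pi * 69.5^4 / 4
= 18324372.0 mm^4

18324372.0 mm^4


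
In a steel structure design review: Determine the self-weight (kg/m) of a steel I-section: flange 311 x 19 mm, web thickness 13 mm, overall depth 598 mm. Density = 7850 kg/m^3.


A_flanges = 2 * 311 * 19 = 11818 mm^2
A_web = (598 - 2 * 19) * 13 = 7280 mm^2
A_total = 11818 + 7280 = 19098 mm^2 = 0.019098 m^2
Weight = rho * A = 7850 * 0.019098 = 149.9193 kg/m

149.9193 kg/m


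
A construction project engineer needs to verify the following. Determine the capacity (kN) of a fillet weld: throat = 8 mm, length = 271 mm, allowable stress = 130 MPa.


Strength = throat * length * allowable stress
= 8 * 271 * 130 N
= 281840 N
= 281.84 kN

281.84 kN


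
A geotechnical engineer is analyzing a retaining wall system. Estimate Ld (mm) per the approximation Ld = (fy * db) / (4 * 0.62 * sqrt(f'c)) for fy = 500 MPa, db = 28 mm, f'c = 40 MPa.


Ld = (fy * db) / (4 * 0.62 * sqrt(f'c))
= (500 * 28) / (4 * 0.62 * sqrt(40))
= 14000 / 15.6849
= 892.58 mm

892.58 mm


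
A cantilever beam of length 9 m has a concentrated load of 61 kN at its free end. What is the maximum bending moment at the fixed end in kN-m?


For a cantilever with a point load at the free end:
M_max = P * L = 61 * 9 = 549 kN-m

549 kN-m


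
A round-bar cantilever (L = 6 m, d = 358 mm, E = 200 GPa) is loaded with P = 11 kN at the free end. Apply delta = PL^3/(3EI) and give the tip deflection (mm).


I = pi * d^4 / 64 = pi * 358^4 / 64 = 806309924.35 mm^4
L = 6000.0 mm, P = 11000.0 N, E = 200000.0 MPa
delta = P * L^3 / (3 * E * I)
= 11000.0 * 6000.0^3 / (3 * 200000.0 * 806309924.35)
= 4.9113 mm

4.9113 mm


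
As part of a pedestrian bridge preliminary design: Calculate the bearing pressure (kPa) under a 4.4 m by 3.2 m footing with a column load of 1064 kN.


A = 4.4 * 3.2 = 14.08 m^2
q = P / A = 1064 / 14.08
= 75.5682 kPa

75.5682 kPa


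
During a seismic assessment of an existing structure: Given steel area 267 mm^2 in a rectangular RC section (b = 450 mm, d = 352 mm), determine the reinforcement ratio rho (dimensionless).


rho = As / (b * d)
= 267 / (450 * 352)
= 267 / 158400
= 0.001686 (dimensionless)

0.001686 (dimensionless)


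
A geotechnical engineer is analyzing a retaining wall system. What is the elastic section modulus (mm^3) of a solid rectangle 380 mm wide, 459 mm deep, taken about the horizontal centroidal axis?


S = b * h^2 / 6
= 380 * 459^2 / 6
= 380 * 210681 / 6
= 13343130.0 mm^3

13343130.0 mm^3


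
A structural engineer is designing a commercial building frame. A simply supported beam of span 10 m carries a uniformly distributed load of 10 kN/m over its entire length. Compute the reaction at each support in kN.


Total load = w * L = 10 * 10 = 100 kN
By symmetry, each reaction R = total / 2 = 100 / 2 = 50.0 kN

50.0 kN


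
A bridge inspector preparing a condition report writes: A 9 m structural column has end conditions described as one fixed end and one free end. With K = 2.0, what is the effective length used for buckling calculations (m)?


L_eff = K * L
= 2.0 * 9
= 18.0 m

18.0 m


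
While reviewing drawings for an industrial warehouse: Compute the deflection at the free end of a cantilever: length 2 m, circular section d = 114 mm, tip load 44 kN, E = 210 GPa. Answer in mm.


I = pi * d^4 / 64 = pi * 114^4 / 64 = 8290663.8 mm^4
L = 2000.0 mm, P = 44000.0 N, E = 210000.0 MPa
delta = P * L^3 / (3 * E * I)
= 44000.0 * 2000.0^3 / (3 * 210000.0 * 8290663.8)
= 67.3927 mm

67.3927 mm


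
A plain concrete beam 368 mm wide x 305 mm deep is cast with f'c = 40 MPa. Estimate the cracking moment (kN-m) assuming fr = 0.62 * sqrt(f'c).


fr = 0.62 * sqrt(40) = 0.62 * 6.3246 = 3.9212 MPa
I = 368 * 305^3 / 12 = 870093833.33 mm^4
y_t = 152.5 mm
M_cr = fr * I / y_t = 3.9212 * 870093833.33 / 152.5 N-mm
= 22.3727 kN-m

22.3727 kN-m


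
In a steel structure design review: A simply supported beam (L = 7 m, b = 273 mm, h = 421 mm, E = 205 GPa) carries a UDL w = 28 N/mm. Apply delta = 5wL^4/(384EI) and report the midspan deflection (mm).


I = 273 * 421^3 / 12 = 1697569987.75 mm^4
L = 7000.0 mm, w = 28 N/mm, E = 205000.0 MPa
delta = 5 * w * L^4 / (384 * E * I)
= 5 * 28 * 7000.0^4 / (384 * 205000.0 * 1697569987.75)
= 2.5154 mm

2.5154 mm


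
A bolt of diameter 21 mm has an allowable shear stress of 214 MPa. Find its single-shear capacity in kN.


A = pi * d^2 / 4 = pi * 21^2 / 4 = 346.3606 mm^2
V = f_v * A / 1000 = 214 * 346.3606 / 1000
= 74.1212 kN

74.1212 kN


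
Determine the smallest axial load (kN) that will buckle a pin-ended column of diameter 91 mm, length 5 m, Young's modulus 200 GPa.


I = pi * d^4 / 64 = 3366165.53 mm^4
L = 5000.0 mm
P_cr = pi^2 * E * I / L^2
= 9.8696 * 200000.0 * 3366165.53 / 5000.0^2
= 265781.78 N = 265.7818 kN

265.7818 kN


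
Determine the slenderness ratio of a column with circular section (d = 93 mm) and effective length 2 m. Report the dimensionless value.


Radius of gyration r = d / 4 = 93 / 4 = 23.25 mm
L_eff = 2000.0 mm
Slenderness ratio = L / r = 2000.0 / 23.25 = 86.02 (dimensionless)

86.02 (dimensionless)


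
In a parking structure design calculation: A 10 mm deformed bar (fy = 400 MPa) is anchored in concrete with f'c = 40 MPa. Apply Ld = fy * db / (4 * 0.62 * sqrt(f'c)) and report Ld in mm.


Ld = (fy * db) / (4 * 0.62 * sqrt(f'c))
= (400 * 10) / (4 * 0.62 * sqrt(40))
= 4000 / 15.6849
= 255.02 mm

255.02 mm


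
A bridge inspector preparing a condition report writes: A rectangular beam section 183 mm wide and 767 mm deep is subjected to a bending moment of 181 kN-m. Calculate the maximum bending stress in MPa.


I = b * h^3 / 12 = 183 * 767^3 / 12 = 6881069360.75 mm^4
y = h / 2 = 767 / 2 = 383.5 mm
M = 181 kN-m = 181000000.0 N-mm
sigma = M * y / I = 181000000.0 * 383.5 / 6881069360.75
= 10.09 MPa

10.09 MPa


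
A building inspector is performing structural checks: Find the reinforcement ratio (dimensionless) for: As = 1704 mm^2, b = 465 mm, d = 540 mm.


rho = As / (b * d)
= 1704 / (465 * 540)
= 1704 / 251100
= 0.006786 (dimensionless)

0.006786 (dimensionless)


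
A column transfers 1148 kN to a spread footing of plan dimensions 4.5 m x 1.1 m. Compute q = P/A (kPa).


A = 4.5 * 1.1 = 4.95 m^2
q = P / A = 1148 / 4.95
= 231.9192 kPa

231.9192 kPa


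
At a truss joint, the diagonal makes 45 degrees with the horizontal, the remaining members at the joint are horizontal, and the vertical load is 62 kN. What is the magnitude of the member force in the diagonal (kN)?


At the joint, only the diagonal has a vertical component, so vertical equilibrium gives:
F * sin(45) = 62
F = 62 / sin(45)
= 62 / 0.707107
= 87.68 kN

87.68 kN


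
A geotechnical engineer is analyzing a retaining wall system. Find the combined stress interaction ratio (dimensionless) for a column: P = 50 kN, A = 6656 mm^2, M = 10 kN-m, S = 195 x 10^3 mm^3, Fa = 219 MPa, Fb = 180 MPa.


f_a = P / A = 50000.0 / 6656 = 7.512 MPa
f_b = M / S = 10000000.0 / 195000.0 = 51.2821 MPa
Ratio = f_a / Fa + f_b / Fb
= 7.512 / 219 + 51.2821 / 180
= 0.3192 (dimensionless)

0.3192 (dimensionless)


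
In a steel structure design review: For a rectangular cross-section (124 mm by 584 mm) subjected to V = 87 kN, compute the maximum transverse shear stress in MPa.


A = b * h = 124 * 584 = 72416 mm^2
V = 87 kN = 87000.0 N
tau_max = 1.5 * V / A = 1.5 * 87000.0 / 72416
= 1.8021 MPa

1.8021 MPa


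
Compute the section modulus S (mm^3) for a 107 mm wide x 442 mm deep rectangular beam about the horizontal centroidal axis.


S = b * h^2 / 6
= 107 * 442^2 / 6
= 107 * 195364 / 6
= 3483991.33 mm^3

3483991.33 mm^3


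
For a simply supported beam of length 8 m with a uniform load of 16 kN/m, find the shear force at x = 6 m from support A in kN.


R_A = w * L / 2 = 16 * 8 / 2 = 64.0 kN
V(x) = R_A - w * x = 64.0 - 16 * 6
= -32.0 kN

-32.0 kN


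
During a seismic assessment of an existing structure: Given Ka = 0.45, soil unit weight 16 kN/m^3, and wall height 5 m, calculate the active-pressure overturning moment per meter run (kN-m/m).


Pa = 0.5 * Ka * gamma * H^2
= 0.5 * 0.45 * 16 * 5^2
= 90.0 kN/m
Arm = H / 3 = 5 / 3 = 1.6667 m
Mo = Pa * arm = Pa * H / 3 = 90.0 * 5 / 3 = 150.0 kN-m/m

150.0 kN-m/m


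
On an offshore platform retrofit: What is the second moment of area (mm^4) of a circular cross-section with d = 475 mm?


r = d / 2 = 475 / 2 = 237.5 mm
I = pi * r^4 / 4 = pi * 237.5^4 / 4
= 2498873878.23 mm^4

2498873878.23 mm^4


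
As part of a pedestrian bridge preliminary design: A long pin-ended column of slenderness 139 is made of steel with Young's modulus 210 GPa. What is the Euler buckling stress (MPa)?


sigma_cr = pi^2 * E / lambda^2
= 9.8696 * 210000.0 / 139^2
= 9.8696 * 210000.0 / 19321
= 107.2728 MPa

107.2728 MPa


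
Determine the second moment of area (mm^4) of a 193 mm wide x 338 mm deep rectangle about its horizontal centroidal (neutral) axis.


I = b * h^3 / 12
= 193 * 338^3 / 12
= 193 * 38614472 / 12
= 621049424.67 mm^4

621049424.67 mm^4


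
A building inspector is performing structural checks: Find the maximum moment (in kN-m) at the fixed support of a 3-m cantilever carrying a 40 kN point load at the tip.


For a cantilever with a point load at the free end:
M_max = P * L = 40 * 3 = 120 kN-m

120 kN-m


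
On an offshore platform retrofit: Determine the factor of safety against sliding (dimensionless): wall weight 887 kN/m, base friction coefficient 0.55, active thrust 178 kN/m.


Resisting force = mu * W = 0.55 * 887 = 487.85 kN/m
FOS = Resisting / Driving = 487.85 / 178
= 2.7407 (dimensionless)

2.7407 (dimensionless)


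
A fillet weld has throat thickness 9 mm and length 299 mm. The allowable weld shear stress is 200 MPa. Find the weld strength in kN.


Strength = throat * length * allowable stress
= 9 * 299 * 200 N
= 538200 N
= 538.2 kN

538.2 kN


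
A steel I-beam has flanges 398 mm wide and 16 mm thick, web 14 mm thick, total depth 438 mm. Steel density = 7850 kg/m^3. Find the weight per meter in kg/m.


A_flanges = 2 * 398 * 16 = 12736 mm^2
A_web = (438 - 2 * 16) * 14 = 5684 mm^2
A_total = 12736 + 5684 = 18420 mm^2 = 0.018420 m^2
Weight = rho * A = 7850 * 0.018420 = 144.597 kg/m

144.597 kg/m
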